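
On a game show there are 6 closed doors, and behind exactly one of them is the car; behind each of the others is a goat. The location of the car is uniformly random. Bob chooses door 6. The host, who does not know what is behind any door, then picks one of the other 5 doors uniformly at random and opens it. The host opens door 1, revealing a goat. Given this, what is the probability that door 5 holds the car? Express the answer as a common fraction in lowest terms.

1/5

Consider each possible location of the car in turn.
If it is behind door 1 (prior 1/6): the host opened door 1, so this case is ruled out; weight (1/6)·0 = 0.
If it is behind any of doors 2, 3, 4, 5, and 6 (prior 1/6 each): the host picks door 1 with probability 1/5 regardless, and it is not the prize; weight (1/6)·(1/5) = 1/30 each.
The weights sum to 1/6.
So P(the car behind door 5 | the host opened door 1) = (1/30) / (1/6) = 1/5.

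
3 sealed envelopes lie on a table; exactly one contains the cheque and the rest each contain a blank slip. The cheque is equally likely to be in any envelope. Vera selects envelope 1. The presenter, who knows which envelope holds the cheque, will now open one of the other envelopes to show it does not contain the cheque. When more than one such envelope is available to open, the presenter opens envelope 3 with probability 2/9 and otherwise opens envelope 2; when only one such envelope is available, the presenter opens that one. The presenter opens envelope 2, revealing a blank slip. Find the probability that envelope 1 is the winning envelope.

7/16

Apply Bayes' rule, conditioning on where the cheque actually is.
If it is in envelope 1 (prior 1/3): envelope 3 is available but not opened, probability 7/9; weight (1/3)·(7/9) = 7/27.
If it is in envelope 2 (prior 1/3): the presenter opened envelope 2, so this case is ruled out; weight (1/3)·0 = 0.
If it is in envelope 3 (prior 1/3): only envelope 2 is available, probability 1; weight (1/3)·1 = 1/3.
The weights sum to 16/27.
So P(the cheque in envelope 1 | the presenter opened envelope 2) = (7/27) / (16/27) = 7/16.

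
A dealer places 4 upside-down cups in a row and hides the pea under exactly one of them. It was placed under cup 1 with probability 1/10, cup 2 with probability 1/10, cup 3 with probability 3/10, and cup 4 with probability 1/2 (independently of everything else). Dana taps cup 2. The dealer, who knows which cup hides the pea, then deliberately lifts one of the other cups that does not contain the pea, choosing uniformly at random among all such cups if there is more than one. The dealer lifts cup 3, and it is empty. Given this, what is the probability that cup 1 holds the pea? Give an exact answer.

3/20

Apply Bayes' rule, conditioning on where the pea actually is.
If it is under cup 1 (prior 1/10): the dealer has 2 equally likely choices, so probability 1/2; weight (1/10)·(1/2) = 1/20.
If it is under cup 2 (prior 1/10): the dealer has 3 equally likely choices, so probability 1/3; weight (1/10)·(1/3) = 1/30.
If it is under cup 3 (prior 3/10): the dealer opened cup 3, so this case is ruled out; weight (3/10)·0 = 0.
If it is under cup 4 (prior 1/2): the dealer has 2 equally likely choices, so probability 1/2; weight (1/2)·(1/2) = 1/4.
The weights sum to 1/3.
So P(the pea under cup 1 | the dealer opened cup 3) = (1/20) / (1/3) = 3/20.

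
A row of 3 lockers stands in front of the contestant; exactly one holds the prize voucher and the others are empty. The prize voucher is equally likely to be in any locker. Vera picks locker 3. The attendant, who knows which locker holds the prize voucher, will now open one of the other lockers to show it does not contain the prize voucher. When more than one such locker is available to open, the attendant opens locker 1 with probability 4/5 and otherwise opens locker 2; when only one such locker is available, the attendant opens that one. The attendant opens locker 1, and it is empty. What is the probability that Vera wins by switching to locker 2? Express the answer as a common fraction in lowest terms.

Condition on the true location of the prize voucher.
If it is in locker 1 (prior 1/3): the attendant opened locker 1, so this case is ruled out; weight (1/3)·0 = 0.
If it is in locker 2 (prior 1/3): only locker 1 is available, probability 1; weight (1/3)·1 = 1/3.
If it is in locker 3 (prior 1/3): locker 1 is available, opened with probability 4/5; weight (1/3)·(4/5) = 4/15.
The weights sum to 3/5.
So P(the prize voucher in locker 2 | the attendant opened locker 1) = (1/3) / (3/5) = 5/9.

5/9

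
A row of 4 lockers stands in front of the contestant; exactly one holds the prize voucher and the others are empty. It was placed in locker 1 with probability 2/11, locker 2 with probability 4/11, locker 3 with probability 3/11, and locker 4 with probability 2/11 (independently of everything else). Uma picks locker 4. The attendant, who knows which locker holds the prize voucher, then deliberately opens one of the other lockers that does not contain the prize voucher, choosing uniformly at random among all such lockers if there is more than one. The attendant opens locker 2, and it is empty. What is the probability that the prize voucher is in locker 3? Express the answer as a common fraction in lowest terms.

Consider each possible location of the prize voucher in turn.
If it is in locker 1 (prior 2/11): the attendant has 2 equally likely choices, so probability 1/2; weight (2/11)·(1/2) = 1/11.
If it is in locker 2 (prior 4/11): the attendant opened locker 2, so this case is ruled out; weight (4/11)·0 = 0.
If it is in locker 3 (prior 3/11): the attendant has 2 equally likely choices, so probability 1/2; weight (3/11)·(1/2) = 3/22.
If it is in locker 4 (prior 2/11): the attendant has 3 equally likely choices, so probability 1/3; weight (2/11)·(1/3) = 2/33.
The weights sum to 19/66.
So P(the prize voucher in locker 3 | the attendant opened locker 2) = (3/22) / (19/66) = 9/19.

9/19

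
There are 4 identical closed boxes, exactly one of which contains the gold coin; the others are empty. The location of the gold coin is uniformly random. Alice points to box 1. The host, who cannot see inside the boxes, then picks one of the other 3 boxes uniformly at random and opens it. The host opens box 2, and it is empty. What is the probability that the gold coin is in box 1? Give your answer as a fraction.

1/3

Because the host chose which box to open without knowing where the gold coin is, the choice is independent of the prize location. Learning that box 2 does not hold the gold coin simply rules out that one location and leaves the remaining 3 boxes still equally likely by symmetry.
So P(the gold coin in box 1) = 1/3.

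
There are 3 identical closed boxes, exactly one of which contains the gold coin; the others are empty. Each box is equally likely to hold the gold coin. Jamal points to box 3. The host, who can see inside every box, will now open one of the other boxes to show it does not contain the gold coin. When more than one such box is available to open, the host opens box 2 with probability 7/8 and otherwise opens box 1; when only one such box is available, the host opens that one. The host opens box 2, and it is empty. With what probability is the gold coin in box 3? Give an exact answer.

Apply Bayes' rule, conditioning on where the gold coin actually is.
If it is in box 1 (prior 1/3): only box 2 is available, probability 1; weight (1/3)·1 = 1/3.
If it is in box 2 (prior 1/3): the host opened box 2, so this case is ruled out; weight (1/3)·0 = 0.
If it is in box 3 (prior 1/3): box 2 is available, opened with probability 7/8; weight (1/3)·(7/8) = 7/24.
The weights sum to 5/8.
So P(the gold coin in box 3 | the host opened box 2) = (7/24) / (5/8) = 7/15.

7/15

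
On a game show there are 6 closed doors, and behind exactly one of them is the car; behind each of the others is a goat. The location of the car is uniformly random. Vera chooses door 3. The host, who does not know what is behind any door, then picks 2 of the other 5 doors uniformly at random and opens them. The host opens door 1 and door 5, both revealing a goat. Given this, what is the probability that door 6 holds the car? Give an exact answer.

Because the host chose which doors to open without knowing where the car is, the choice is independent of the prize location. Learning that none of the 2 opened doors holds the car simply rules out those 2 locations and leaves the remaining 4 doors still equally likely by symmetry.
So P(the car behind door 6) = 1/4.

1/4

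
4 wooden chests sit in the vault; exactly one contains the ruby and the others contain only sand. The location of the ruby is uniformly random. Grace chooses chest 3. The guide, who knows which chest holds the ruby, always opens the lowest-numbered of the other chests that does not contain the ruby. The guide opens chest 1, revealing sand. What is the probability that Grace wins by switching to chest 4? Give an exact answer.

Condition on the true location of the ruby.
If it is in chest 1 (prior 1/4): the guide opened chest 1, so this case is ruled out; weight (1/4)·0 = 0.
If it is in any of chests 2, 3, and 4 (prior 1/4 each): chest 1 is the lowest-numbered option available, probability 1; weight (1/4)·1 = 1/4 each.
The weights sum to 3/4.
So P(the ruby in chest 4 | the guide opened chest 1) = (1/4) / (3/4) = 1/3.

1/3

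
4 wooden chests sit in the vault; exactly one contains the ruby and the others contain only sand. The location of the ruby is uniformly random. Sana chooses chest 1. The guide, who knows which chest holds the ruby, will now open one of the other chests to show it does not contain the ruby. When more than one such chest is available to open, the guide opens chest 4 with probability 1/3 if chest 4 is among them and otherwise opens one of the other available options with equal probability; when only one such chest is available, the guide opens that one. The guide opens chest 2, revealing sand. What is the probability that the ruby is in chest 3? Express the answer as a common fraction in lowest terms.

4/9

Consider each possible location of the ruby in turn.
If it is in chest 1 (prior 1/4): chest 4 is available but not opened; chest 2 gets probability (1 − 1/3)/2 = 1/3; weight (1/4)·(1/3) = 1/12.
If it is in chest 2 (prior 1/4): the guide opened chest 2, so this case is ruled out; weight (1/4)·0 = 0.
If it is in chest 3 (prior 1/4): chest 4 is available but not opened, probability 2/3; weight (1/4)·(2/3) = 1/6.
If it is in chest 4 (prior 1/4): chest 4 holds the prize so is unavailable; the guide chooses uniformly among the 2 others, probability 1/2; weight (1/4)·(1/2) = 1/8.
The weights sum to 3/8.
So P(the ruby in chest 3 | the guide opened chest 2) = (1/6) / (3/8) = 4/9.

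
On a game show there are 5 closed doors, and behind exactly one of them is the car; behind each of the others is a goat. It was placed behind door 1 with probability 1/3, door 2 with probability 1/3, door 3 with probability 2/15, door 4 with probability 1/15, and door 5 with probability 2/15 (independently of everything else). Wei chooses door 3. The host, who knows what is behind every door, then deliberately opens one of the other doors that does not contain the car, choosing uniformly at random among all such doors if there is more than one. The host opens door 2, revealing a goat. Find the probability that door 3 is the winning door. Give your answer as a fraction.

Apply Bayes' rule, conditioning on where the car actually is.
If it is behind door 1 (prior 1/3): the host has 3 equally likely choices, so probability 1/3; weight (1/3)·(1/3) = 1/9.
If it is behind door 2 (prior 1/3): the host opened door 2, so this case is ruled out; weight (1/3)·0 = 0.
If it is behind door 3 (prior 2/15): the host has 4 equally likely choices, so probability 1/4; weight (2/15)·(1/4) = 1/30.
If it is behind door 4 (prior 1/15): the host has 3 equally likely choices, so probability 1/3; weight (1/15)·(1/3) = 1/45.
If it is behind door 5 (prior 2/15): the host has 3 equally likely choices, so probability 1/3; weight (2/15)·(1/3) = 2/45.
The weights sum to 19/90.
So P(the car behind door 3 | the host opened door 2) = (1/30) / (19/90) = 3/19.

3/19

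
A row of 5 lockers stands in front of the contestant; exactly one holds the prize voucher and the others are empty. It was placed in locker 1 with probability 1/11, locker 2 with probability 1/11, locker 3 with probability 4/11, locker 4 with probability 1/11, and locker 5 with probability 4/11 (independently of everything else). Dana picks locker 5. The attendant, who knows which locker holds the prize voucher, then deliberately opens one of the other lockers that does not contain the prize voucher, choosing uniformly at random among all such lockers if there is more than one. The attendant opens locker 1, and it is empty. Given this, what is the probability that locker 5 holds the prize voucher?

Consider each possible location of the prize voucher in turn.
If it is in locker 1 (prior 1/11): the attendant opened locker 1, so this case is ruled out; weight (1/11)·0 = 0.
If it is in either of lockers 2 and 4 (prior 1/11 each): the attendant has 3 equally likely choices, so probability 1/3; weight (1/11)·(1/3) = 1/33 each.
If it is in locker 3 (prior 4/11): the attendant has 3 equally likely choices, so probability 1/3; weight (4/11)·(1/3) = 4/33.
If it is in locker 5 (prior 4/11): the attendant has 4 equally likely choices, so probability 1/4; weight (4/11)·(1/4) = 1/11.
The weights sum to 3/11.
So P(the prize voucher in locker 5 | the attendant opened locker 1) = (1/11) / (3/11) = 1/3.

1/3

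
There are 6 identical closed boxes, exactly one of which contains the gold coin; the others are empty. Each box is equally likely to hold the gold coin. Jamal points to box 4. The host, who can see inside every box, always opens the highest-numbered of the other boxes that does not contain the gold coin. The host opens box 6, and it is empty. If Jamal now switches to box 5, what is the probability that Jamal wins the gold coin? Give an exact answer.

1/5

Consider each possible location of the gold coin in turn.
If it is in any of boxes 1, 2, 3, 4, and 5 (prior 1/6 each): box 6 is the highest-numbered option available, probability 1; weight (1/6)·1 = 1/6 each.
If it is in box 6 (prior 1/6): the host opened box 6, so this case is ruled out; weight (1/6)·0 = 0.
The weights sum to 5/6.
So P(the gold coin in box 5 | the host opened box 6) = (1/6) / (5/6) = 1/5.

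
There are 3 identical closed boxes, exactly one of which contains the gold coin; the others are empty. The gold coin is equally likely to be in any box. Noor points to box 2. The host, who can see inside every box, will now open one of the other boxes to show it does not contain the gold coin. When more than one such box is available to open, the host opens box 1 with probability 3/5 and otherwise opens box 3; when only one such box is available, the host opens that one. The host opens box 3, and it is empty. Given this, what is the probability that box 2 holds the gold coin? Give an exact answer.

2/7

Apply Bayes' rule, conditioning on where the gold coin actually is.
If it is in box 1 (prior 1/3): only box 3 is available, probability 1; weight (1/3)·1 = 1/3.
If it is in box 2 (prior 1/3): box 1 is available but not opened, probability 2/5; weight (1/3)·(2/5) = 2/15.
If it is in box 3 (prior 1/3): the host opened box 3, so this case is ruled out; weight (1/3)·0 = 0.
The weights sum to 7/15.
So P(the gold coin in box 2 | the host opened box 3) = (2/15) / (7/15) = 2/7.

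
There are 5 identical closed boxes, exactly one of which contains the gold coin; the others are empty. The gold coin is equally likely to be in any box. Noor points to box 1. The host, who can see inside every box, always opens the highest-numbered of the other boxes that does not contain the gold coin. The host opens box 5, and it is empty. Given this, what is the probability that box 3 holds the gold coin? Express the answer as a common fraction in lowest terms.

1/4

Apply Bayes' rule, conditioning on where the gold coin actually is.
If it is in any of boxes 1, 2, 3, and 4 (prior 1/5 each): box 5 is the highest-numbered option available, probability 1; weight (1/5)·1 = 1/5 each.
If it is in box 5 (prior 1/5): the host opened box 5, so this case is ruled out; weight (1/5)·0 = 0.
The weights sum to 4/5.
So P(the gold coin in box 3 | the host opened box 5) = (1/5) / (4/5) = 1/4.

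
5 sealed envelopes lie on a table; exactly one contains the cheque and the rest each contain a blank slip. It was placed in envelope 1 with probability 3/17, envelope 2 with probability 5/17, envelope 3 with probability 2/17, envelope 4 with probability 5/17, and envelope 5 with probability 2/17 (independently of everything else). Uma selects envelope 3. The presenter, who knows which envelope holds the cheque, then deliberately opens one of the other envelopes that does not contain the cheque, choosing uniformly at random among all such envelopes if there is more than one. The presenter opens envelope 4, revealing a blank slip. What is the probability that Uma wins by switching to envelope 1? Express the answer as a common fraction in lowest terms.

Consider each possible location of the cheque in turn.
If it is in envelope 1 (prior 3/17): the presenter has 3 equally likely choices, so probability 1/3; weight (3/17)·(1/3) = 1/17.
If it is in envelope 2 (prior 5/17): the presenter has 3 equally likely choices, so probability 1/3; weight (5/17)·(1/3) = 5/51.
If it is in envelope 3 (prior 2/17): the presenter has 4 equally likely choices, so probability 1/4; weight (2/17)·(1/4) = 1/34.
If it is in envelope 4 (prior 5/17): the presenter opened envelope 4, so this case is ruled out; weight (5/17)·0 = 0.
If it is in envelope 5 (prior 2/17): the presenter has 3 equally likely choices, so probability 1/3; weight (2/17)·(1/3) = 2/51.
The weights sum to 23/102.
So P(the cheque in envelope 1 | the presenter opened envelope 4) = (1/17) / (23/102) = 6/23.

6/23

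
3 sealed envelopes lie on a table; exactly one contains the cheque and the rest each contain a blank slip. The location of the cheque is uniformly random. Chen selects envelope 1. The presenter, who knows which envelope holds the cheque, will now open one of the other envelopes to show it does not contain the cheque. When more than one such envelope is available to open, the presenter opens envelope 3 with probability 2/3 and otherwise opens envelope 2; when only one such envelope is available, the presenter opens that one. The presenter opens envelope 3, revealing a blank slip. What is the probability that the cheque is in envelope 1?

2/5

Apply Bayes' rule, conditioning on where the cheque actually is.
If it is in envelope 1 (prior 1/3): envelope 3 is available, opened with probability 2/3; weight (1/3)·(2/3) = 2/9.
If it is in envelope 2 (prior 1/3): only envelope 3 is available, probability 1; weight (1/3)·1 = 1/3.
If it is in envelope 3 (prior 1/3): the presenter opened envelope 3, so this case is ruled out; weight (1/3)·0 = 0.
The weights sum to 5/9.
So P(the cheque in envelope 1 | the presenter opened envelope 3) = (2/9) / (5/9) = 2/5.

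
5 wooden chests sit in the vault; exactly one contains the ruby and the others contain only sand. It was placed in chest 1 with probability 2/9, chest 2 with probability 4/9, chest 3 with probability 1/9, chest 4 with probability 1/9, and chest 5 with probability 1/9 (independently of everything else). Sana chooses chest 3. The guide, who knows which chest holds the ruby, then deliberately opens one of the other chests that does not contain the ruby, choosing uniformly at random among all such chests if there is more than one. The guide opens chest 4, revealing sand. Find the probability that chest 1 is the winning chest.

Consider each possible location of the ruby in turn.
If it is in chest 1 (prior 2/9): the guide has 3 equally likely choices, so probability 1/3; weight (2/9)·(1/3) = 2/27.
If it is in chest 2 (prior 4/9): the guide has 3 equally likely choices, so probability 1/3; weight (4/9)·(1/3) = 4/27.
If it is in chest 3 (prior 1/9): the guide has 4 equally likely choices, so probability 1/4; weight (1/9)·(1/4) = 1/36.
If it is in chest 4 (prior 1/9): the guide opened chest 4, so this case is ruled out; weight (1/9)·0 = 0.
If it is in chest 5 (prior 1/9): the guide has 3 equally likely choices, so probability 1/3; weight (1/9)·(1/3) = 1/27.
The weights sum to 31/108.
So P(the ruby in chest 1 | the guide opened chest 4) = (2/27) / (31/108) = 8/31.

8/31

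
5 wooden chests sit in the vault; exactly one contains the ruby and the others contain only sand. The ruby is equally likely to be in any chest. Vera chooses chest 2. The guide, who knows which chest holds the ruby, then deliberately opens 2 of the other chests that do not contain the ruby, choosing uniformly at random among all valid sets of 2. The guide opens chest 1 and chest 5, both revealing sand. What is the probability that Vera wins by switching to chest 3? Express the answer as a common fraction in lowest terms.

Condition on the true location of the ruby.
If it is in either of chests 1 and 5 (prior 1/5 each): that chest was opened and seen not to hold the prize — ruled out; weight (1/5)·0 = 0 each.
If it is in chest 2 (prior 1/5): the guide has 6 equally likely choices, so probability 1/6; weight (1/5)·(1/6) = 1/30.
If it is in either of chests 3 and 4 (prior 1/5 each): the guide has 3 equally likely choices, so probability 1/3; weight (1/5)·(1/3) = 1/15 each.
The weights sum to 1/6.
So P(the ruby in chest 3 | the guide opened chest 1 and chest 5) = (1/15) / (1/6) = 2/5.

2/5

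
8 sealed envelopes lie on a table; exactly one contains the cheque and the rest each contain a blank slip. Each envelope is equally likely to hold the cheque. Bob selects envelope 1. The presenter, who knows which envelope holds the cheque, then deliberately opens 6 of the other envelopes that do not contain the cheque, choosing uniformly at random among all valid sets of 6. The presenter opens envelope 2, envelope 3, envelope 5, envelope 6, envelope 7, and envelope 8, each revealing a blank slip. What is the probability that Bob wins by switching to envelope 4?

7/8

Condition on the true location of the cheque.
If it is in envelope 1 (prior 1/8): the presenter has 7 equally likely choices, so probability 1/7; weight (1/8)·(1/7) = 1/56.
If it is in any of envelopes 2, 3, 5, 6, 7, and 8 (prior 1/8 each): that envelope was opened and seen not to hold the prize — ruled out; weight (1/8)·0 = 0 each.
If it is in envelope 4 (prior 1/8): the presenter has no choice, probability 1; weight (1/8)·1 = 1/8.
The weights sum to 1/7.
So P(the cheque in envelope 4 | the presenter opened envelope 2, envelope 3, envelope 5, envelope 6, envelope 7, and envelope 8) = (1/8) / (1/7) = 7/8.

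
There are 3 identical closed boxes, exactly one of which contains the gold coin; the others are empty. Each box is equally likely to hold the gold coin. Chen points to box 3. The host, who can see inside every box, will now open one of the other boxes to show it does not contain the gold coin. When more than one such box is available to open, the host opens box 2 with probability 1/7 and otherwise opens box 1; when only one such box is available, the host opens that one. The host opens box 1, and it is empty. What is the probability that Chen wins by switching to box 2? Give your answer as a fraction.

Condition on the true location of the gold coin.
If it is in box 1 (prior 1/3): the host opened box 1, so this case is ruled out; weight (1/3)·0 = 0.
If it is in box 2 (prior 1/3): only box 1 is available, probability 1; weight (1/3)·1 = 1/3.
If it is in box 3 (prior 1/3): box 2 is available but not opened, probability 6/7; weight (1/3)·(6/7) = 2/7.
The weights sum to 13/21.
So P(the gold coin in box 2 | the host opened box 1) = (1/3) / (13/21) = 7/13.

7/13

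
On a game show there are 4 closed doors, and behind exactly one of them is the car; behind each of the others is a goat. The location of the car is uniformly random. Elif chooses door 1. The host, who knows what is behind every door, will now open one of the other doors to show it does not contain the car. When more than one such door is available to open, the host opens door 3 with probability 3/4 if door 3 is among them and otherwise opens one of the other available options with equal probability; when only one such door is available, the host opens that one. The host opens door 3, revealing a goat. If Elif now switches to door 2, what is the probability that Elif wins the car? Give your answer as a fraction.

1/3

Apply Bayes' rule, conditioning on where the car actually is.
If it is behind any of doors 1, 2, and 4 (prior 1/4 each): door 3 is available, opened with probability 3/4; weight (1/4)·(3/4) = 3/16 each.
If it is behind door 3 (prior 1/4): the host opened door 3, so this case is ruled out; weight (1/4)·0 = 0.
The weights sum to 9/16.
So P(the car behind door 2 | the host opened door 3) = (3/16) / (9/16) = 1/3.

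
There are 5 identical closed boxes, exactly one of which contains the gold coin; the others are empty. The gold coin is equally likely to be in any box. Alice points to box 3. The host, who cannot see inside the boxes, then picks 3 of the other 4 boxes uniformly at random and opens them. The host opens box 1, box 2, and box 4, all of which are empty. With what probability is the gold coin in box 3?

1/2

Because the host chose which boxes to open without knowing where the gold coin is, the choice is independent of the prize location. Learning that none of the 3 opened boxes holds the gold coin simply rules out those 3 locations and leaves the remaining 2 boxes still equally likely by symmetry.
So P(the gold coin in box 3) = 1/2.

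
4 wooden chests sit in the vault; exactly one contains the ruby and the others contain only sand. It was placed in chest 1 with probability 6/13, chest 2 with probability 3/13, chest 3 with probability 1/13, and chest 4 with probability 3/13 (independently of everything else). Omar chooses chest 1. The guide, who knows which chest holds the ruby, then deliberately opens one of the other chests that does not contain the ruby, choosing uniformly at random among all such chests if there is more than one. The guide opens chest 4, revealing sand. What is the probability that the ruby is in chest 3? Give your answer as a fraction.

1/8

Consider each possible location of the ruby in turn.
If it is in chest 1 (prior 6/13): the guide has 3 equally likely choices, so probability 1/3; weight (6/13)·(1/3) = 2/13.
If it is in chest 2 (prior 3/13): the guide has 2 equally likely choices, so probability 1/2; weight (3/13)·(1/2) = 3/26.
If it is in chest 3 (prior 1/13): the guide has 2 equally likely choices, so probability 1/2; weight (1/13)·(1/2) = 1/26.
If it is in chest 4 (prior 3/13): the guide opened chest 4, so this case is ruled out; weight (3/13)·0 = 0.
The weights sum to 4/13.
So P(the ruby in chest 3 | the guide opened chest 4) = (1/26) / (4/13) = 1/8.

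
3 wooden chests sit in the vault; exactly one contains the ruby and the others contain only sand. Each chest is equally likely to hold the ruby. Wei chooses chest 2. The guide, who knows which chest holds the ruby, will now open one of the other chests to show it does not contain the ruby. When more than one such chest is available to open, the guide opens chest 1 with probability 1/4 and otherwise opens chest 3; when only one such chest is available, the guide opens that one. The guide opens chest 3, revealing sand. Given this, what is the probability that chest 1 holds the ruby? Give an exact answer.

4/7

Apply Bayes' rule, conditioning on where the ruby actually is.
If it is in chest 1 (prior 1/3): only chest 3 is available, probability 1; weight (1/3)·1 = 1/3.
If it is in chest 2 (prior 1/3): chest 1 is available but not opened, probability 3/4; weight (1/3)·(3/4) = 1/4.
If it is in chest 3 (prior 1/3): the guide opened chest 3, so this case is ruled out; weight (1/3)·0 = 0.
The weights sum to 7/12.
So P(the ruby in chest 1 | the guide opened chest 3) = (1/3) / (7/12) = 4/7.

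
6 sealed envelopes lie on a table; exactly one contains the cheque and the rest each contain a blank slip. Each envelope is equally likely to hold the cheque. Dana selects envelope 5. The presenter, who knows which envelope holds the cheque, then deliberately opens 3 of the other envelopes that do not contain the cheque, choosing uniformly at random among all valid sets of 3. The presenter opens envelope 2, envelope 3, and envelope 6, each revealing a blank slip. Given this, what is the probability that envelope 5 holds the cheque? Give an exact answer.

Apply Bayes' rule, conditioning on where the cheque actually is.
If it is in either of envelopes 1 and 4 (prior 1/6 each): the presenter has 4 equally likely choices, so probability 1/4; weight (1/6)·(1/4) = 1/24 each.
If it is in any of envelopes 2, 3, and 6 (prior 1/6 each): that envelope was opened and seen not to hold the prize — ruled out; weight (1/6)·0 = 0 each.
If it is in envelope 5 (prior 1/6): the presenter has 10 equally likely choices, so probability 1/10; weight (1/6)·(1/10) = 1/60.
The weights sum to 1/10.
So P(the cheque in envelope 5 | the presenter opened envelope 2, envelope 3, and envelope 6) = (1/60) / (1/10) = 1/6.

1/6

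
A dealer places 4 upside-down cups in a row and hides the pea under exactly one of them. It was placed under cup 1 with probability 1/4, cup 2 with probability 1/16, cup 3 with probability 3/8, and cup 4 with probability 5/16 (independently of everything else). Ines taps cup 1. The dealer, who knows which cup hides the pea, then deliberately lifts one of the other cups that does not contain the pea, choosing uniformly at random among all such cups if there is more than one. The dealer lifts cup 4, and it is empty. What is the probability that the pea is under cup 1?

8/29

Consider each possible location of the pea in turn.
If it is under cup 1 (prior 1/4): the dealer has 3 equally likely choices, so probability 1/3; weight (1/4)·(1/3) = 1/12.
If it is under cup 2 (prior 1/16): the dealer has 2 equally likely choices, so probability 1/2; weight (1/16)·(1/2) = 1/32.
If it is under cup 3 (prior 3/8): the dealer has 2 equally likely choices, so probability 1/2; weight (3/8)·(1/2) = 3/16.
If it is under cup 4 (prior 5/16): the dealer opened cup 4, so this case is ruled out; weight (5/16)·0 = 0.
The weights sum to 29/96.
So P(the pea under cup 1 | the dealer opened cup 4) = (1/12) / (29/96) = 8/29.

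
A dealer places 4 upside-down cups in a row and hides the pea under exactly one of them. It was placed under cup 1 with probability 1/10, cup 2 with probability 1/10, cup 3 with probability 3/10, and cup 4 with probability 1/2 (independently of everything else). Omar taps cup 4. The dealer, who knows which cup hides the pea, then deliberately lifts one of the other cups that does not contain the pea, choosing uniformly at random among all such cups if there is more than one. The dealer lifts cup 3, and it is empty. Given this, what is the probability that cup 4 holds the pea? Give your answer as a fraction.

Apply Bayes' rule, conditioning on where the pea actually is.
If it is under either of cups 1 and 2 (prior 1/10 each): the dealer has 2 equally likely choices, so probability 1/2; weight (1/10)·(1/2) = 1/20 each.
If it is under cup 3 (prior 3/10): the dealer opened cup 3, so this case is ruled out; weight (3/10)·0 = 0.
If it is under cup 4 (prior 1/2): the dealer has 3 equally likely choices, so probability 1/3; weight (1/2)·(1/3) = 1/6.
The weights sum to 4/15.
So P(the pea under cup 4 | the dealer opened cup 3) = (1/6) / (4/15) = 5/8.

5/8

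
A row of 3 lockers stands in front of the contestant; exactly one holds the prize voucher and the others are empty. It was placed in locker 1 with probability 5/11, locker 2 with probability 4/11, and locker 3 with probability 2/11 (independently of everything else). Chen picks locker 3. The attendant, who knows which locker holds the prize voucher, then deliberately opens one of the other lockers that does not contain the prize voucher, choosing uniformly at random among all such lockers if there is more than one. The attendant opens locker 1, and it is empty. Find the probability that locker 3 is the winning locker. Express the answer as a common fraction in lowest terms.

1/5

Consider each possible location of the prize voucher in turn.
If it is in locker 1 (prior 5/11): the attendant opened locker 1, so this case is ruled out; weight (5/11)·0 = 0.
If it is in locker 2 (prior 4/11): the attendant has no choice, probability 1; weight (4/11)·1 = 4/11.
If it is in locker 3 (prior 2/11): the attendant has 2 equally likely choices, so probability 1/2; weight (2/11)·(1/2) = 1/11.
The weights sum to 5/11.
So P(the prize voucher in locker 3 | the attendant opened locker 1) = (1/11) / (5/11) = 1/5.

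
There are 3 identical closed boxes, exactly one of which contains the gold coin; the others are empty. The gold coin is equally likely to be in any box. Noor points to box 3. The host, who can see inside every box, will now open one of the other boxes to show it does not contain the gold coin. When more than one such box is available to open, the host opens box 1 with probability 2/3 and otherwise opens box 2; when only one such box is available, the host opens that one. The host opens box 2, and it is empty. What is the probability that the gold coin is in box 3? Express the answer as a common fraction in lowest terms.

Condition on the true location of the gold coin.
If it is in box 1 (prior 1/3): only box 2 is available, probability 1; weight (1/3)·1 = 1/3.
If it is in box 2 (prior 1/3): the host opened box 2, so this case is ruled out; weight (1/3)·0 = 0.
If it is in box 3 (prior 1/3): box 1 is available but not opened, probability 1/3; weight (1/3)·(1/3) = 1/9.
The weights sum to 4/9.
So P(the gold coin in box 3 | the host opened box 2) = (1/9) / (4/9) = 1/4.

1/4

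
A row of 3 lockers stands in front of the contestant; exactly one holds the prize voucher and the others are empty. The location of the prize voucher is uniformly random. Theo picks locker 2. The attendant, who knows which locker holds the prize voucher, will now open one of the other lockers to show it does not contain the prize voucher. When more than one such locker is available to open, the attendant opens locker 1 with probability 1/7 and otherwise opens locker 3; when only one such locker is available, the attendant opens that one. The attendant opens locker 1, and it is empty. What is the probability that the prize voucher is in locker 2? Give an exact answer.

Consider each possible location of the prize voucher in turn.
If it is in locker 1 (prior 1/3): the attendant opened locker 1, so this case is ruled out; weight (1/3)·0 = 0.
If it is in locker 2 (prior 1/3): locker 1 is available, opened with probability 1/7; weight (1/3)·(1/7) = 1/21.
If it is in locker 3 (prior 1/3): only locker 1 is available, probability 1; weight (1/3)·1 = 1/3.
The weights sum to 8/21.
So P(the prize voucher in locker 2 | the attendant opened locker 1) = (1/21) / (8/21) = 1/8.

1/8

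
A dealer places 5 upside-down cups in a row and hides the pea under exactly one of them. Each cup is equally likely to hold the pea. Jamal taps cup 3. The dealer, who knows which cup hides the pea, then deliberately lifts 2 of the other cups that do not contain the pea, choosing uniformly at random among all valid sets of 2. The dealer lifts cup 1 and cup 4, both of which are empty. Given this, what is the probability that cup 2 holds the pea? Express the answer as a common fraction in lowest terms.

Apply Bayes' rule, conditioning on where the pea actually is.
If it is under either of cups 1 and 4 (prior 1/5 each): that cup was opened and seen not to hold the prize — ruled out; weight (1/5)·0 = 0 each.
If it is under either of cups 2 and 5 (prior 1/5 each): the dealer has 3 equally likely choices, so probability 1/3; weight (1/5)·(1/3) = 1/15 each.
If it is under cup 3 (prior 1/5): the dealer has 6 equally likely choices, so probability 1/6; weight (1/5)·(1/6) = 1/30.
The weights sum to 1/6.
So P(the pea under cup 2 | the dealer opened cup 1 and cup 4) = (1/15) / (1/6) = 2/5.

2/5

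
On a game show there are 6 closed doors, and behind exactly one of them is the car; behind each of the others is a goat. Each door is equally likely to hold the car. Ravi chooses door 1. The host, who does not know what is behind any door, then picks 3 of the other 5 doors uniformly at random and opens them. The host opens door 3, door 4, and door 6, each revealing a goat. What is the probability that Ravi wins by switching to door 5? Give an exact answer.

1/3

Condition on the true location of the car.
If it is behind any of doors 1, 2, and 5 (prior 1/6 each): the host picks exactly this set with probability 1/10 regardless, and none is the prize; weight (1/6)·(1/10) = 1/60 each.
If it is behind any of doors 3, 4, and 6 (prior 1/6 each): that door was opened and seen not to hold the prize — ruled out; weight (1/6)·0 = 0 each.
The weights sum to 1/20.
So P(the car behind door 5 | the host opened door 3, door 4, and door 6) = (1/60) / (1/20) = 1/3.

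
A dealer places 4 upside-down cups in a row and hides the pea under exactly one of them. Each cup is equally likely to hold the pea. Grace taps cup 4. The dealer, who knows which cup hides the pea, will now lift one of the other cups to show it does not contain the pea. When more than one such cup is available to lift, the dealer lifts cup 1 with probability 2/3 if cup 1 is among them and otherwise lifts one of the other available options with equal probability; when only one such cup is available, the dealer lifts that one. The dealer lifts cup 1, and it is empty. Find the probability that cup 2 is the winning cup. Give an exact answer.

Consider each possible location of the pea in turn.
If it is under cup 1 (prior 1/4): the dealer opened cup 1, so this case is ruled out; weight (1/4)·0 = 0.
If it is under any of cups 2, 3, and 4 (prior 1/4 each): cup 1 is available, opened with probability 2/3; weight (1/4)·(2/3) = 1/6 each.
The weights sum to 1/2.
So P(the pea under cup 2 | the dealer opened cup 1) = (1/6) / (1/2) = 1/3.

1/3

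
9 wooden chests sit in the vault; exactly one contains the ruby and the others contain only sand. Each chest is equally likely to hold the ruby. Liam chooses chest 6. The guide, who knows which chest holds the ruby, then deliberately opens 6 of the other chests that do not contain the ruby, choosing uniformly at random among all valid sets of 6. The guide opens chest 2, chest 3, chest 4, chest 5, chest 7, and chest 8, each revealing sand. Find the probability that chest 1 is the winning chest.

4/9

Apply Bayes' rule, conditioning on where the ruby actually is.
If it is in either of chests 1 and 9 (prior 1/9 each): the guide has 7 equally likely choices, so probability 1/7; weight (1/9)·(1/7) = 1/63 each.
If it is in any of chests 2, 3, 4, 5, 7, and 8 (prior 1/9 each): that chest was opened and seen not to hold the prize — ruled out; weight (1/9)·0 = 0 each.
If it is in chest 6 (prior 1/9): the guide has 28 equally likely choices, so probability 1/28; weight (1/9)·(1/28) = 1/252.
The weights sum to 1/28.
So P(the ruby in chest 1 | the guide opened chest 2, chest 3, chest 4, chest 5, chest 7, and chest 8) = (1/63) / (1/28) = 4/9.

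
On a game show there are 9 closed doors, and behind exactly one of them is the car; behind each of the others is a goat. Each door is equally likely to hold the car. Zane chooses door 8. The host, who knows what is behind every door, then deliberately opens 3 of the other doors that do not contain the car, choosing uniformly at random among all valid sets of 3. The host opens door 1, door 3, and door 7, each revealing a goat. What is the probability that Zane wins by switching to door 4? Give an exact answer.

Apply Bayes' rule, conditioning on where the car actually is.
If it is behind any of doors 1, 3, and 7 (prior 1/9 each): that door was opened and seen not to hold the prize — ruled out; weight (1/9)·0 = 0 each.
If it is behind any of doors 2, 4, 5, 6, and 9 (prior 1/9 each): the host has 35 equally likely choices, so probability 1/35; weight (1/9)·(1/35) = 1/315 each.
If it is behind door 8 (prior 1/9): the host has 56 equally likely choices, so probability 1/56; weight (1/9)·(1/56) = 1/504.
The weights sum to 1/56.
So P(the car behind door 4 | the host opened door 1, door 3, and door 7) = (1/315) / (1/56) = 8/45.

8/45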